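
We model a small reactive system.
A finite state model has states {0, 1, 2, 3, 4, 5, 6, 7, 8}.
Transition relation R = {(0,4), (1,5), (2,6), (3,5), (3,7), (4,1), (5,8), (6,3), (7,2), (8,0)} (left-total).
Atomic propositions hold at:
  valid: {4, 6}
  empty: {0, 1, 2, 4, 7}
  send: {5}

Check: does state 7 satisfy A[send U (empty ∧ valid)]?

No

Sat(empty ∧ valid) = {4}
A[send U (empty ∧ valid)]: least fixpoint, start Z0 = Sat((empty ∧ valid)) = {4}, add states in Sat(send) with every successor in Z. Already a fixed point.
Sat(A[send U (empty ∧ valid)]) = {4}
7 ∉ Sat(A[send U (empty ∧ valid)]) = {4}, so the formula does not hold at 7.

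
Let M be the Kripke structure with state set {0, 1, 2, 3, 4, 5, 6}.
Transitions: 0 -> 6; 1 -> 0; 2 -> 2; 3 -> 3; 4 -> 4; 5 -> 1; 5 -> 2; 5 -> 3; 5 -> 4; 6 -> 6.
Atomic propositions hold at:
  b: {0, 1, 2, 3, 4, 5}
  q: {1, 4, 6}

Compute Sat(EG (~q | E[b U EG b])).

{2, 3, 4, 5}

Sat(~q) = {0, 2, 3, 5}
EG b: greatest fixpoint, start Z0 = {0, 1, 2, 3, 4, 5}, keep only states in Sat with some successor in Z. Z1 = {1, 2, 3, 4, 5}; Z2 = {2, 3, 4, 5}; fixed.
Sat(EG b) = {2, 3, 4, 5}
E[b U EG b]: least fixpoint, start Z0 = Sat(EG b) = {2, 3, 4, 5}, add states in Sat(b) with some successor in Z. Already a fixed point.
Sat(E[b U EG b]) = {2, 3, 4, 5}
Sat(~q | E[b U EG b]) = {0, 2, 3, 4, 5}
EG (~q | E[b U EG b]): greatest fixpoint, start Z0 = {0, 2, 3, 4, 5}, keep only states in Sat with some successor in Z. Z1 = {2, 3, 4, 5}; fixed.
Sat(EG (~q | E[b U EG b])) = {2, 3, 4, 5}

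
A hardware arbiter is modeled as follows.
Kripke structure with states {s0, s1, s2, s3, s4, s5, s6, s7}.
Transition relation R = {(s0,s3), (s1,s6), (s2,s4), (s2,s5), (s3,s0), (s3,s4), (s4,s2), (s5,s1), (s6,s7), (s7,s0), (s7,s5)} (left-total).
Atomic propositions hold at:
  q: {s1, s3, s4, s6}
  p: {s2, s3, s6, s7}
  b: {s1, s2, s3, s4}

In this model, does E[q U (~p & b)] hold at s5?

No

Sat(~p) = {s0, s1, s4, s5}
Sat(~p & b) = {s1, s4}
E[q U (~p & b)]: least fixpoint, start Z0 = Sat((~p & b)) = {s1, s4}, add states in Sat(q) with some successor in Z. Z1 = {s1, s3, s4}; fixed.
Sat(E[q U (~p & b)]) = {s1, s3, s4}
s5 ∉ Sat(E[q U (~p & b)]) = {s1, s3, s4}, so the formula does not hold at s5.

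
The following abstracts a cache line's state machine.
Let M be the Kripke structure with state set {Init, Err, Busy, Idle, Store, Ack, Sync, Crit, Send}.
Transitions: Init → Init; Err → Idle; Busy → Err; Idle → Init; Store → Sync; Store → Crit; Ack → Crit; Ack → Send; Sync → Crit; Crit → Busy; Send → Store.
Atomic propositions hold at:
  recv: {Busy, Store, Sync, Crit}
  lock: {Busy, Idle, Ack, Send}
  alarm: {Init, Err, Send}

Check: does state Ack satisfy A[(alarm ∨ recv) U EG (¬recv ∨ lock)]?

Sat(alarm ∨ recv) = {Init, Err, Busy, Store, Sync, Crit, Send}
Sat(¬recv) = {Init, Err, Idle, Ack, Send}
Sat(¬recv ∨ lock) = {Init, Err, Busy, Idle, Ack, Send}
EG (¬recv ∨ lock): greatest fixpoint, start Z0 = {Init, Err, Busy, Idle, Ack, Send}, keep only states in Sat with some successor in Z. Z1 = {Init, Err, Busy, Idle, Ack}; Z2 = {Init, Err, Busy, Idle}; fixed.
Sat(EG (¬recv ∨ lock)) = {Init, Err, Busy, Idle}
A[(alarm ∨ recv) U EG (¬recv ∨ lock)]: least fixpoint, start Z0 = Sat(EG (¬recv ∨ lock)) = {Init, Err, Busy, Idle}, add states in Sat(alarm ∨ recv) with every successor in Z. Z1 = {Init, Err, Busy, Idle, Crit}; Z2 = {Init, Err, Busy, Idle, Sync, Crit}; Z3 = {Init, Err, Busy, Idle, Store, Sync, Crit}; Z4 = {Init, Err, Busy, Idle, Store, Sync, Crit, Send}; fixed.
Sat(A[(alarm ∨ recv) U EG (¬recv ∨ lock)]) = {Init, Err, Busy, Idle, Store, Sync, Crit, Send}
Ack ∉ Sat(A[(alarm ∨ recv) U EG (¬recv ∨ lock)]) = {Init, Err, Busy, Idle, Store, Sync, Crit, Send}, so the formula does not hold at Ack.

No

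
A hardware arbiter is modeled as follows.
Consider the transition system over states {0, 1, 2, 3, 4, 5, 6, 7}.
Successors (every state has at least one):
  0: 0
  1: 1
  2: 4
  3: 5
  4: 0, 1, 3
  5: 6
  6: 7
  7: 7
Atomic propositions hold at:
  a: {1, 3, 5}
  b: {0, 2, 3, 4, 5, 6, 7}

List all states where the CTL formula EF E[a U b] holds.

E[a U b]: least fixpoint, start Z0 = Sat(b) = {0, 2, 3, 4, 5, 6, 7}, add states in Sat(a) with some successor in Z. Already a fixed point.
Sat(E[a U b]) = {0, 2, 3, 4, 5, 6, 7}
EF E[a U b]: least fixpoint, start Z0 = {0, 2, 3, 4, 5, 6, 7}, add states with some successor in Z. Already a fixed point.
Sat(EF E[a U b]) = {0, 2, 3, 4, 5, 6, 7}

{0, 2, 3, 4, 5, 6, 7}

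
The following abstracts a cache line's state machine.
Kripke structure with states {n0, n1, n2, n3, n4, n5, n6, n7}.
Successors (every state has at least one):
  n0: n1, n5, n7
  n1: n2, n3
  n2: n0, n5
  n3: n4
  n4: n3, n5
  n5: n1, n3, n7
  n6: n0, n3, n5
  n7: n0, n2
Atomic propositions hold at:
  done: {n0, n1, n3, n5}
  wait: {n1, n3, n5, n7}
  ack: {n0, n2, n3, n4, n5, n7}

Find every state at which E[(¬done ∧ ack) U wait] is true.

{n1, n2, n3, n4, n5, n7}

Sat(¬done) = {n2, n4, n6, n7}
Sat(¬done ∧ ack) = {n2, n4, n7}
E[(¬done ∧ ack) U wait]: least fixpoint, start Z0 = Sat(wait) = {n1, n3, n5, n7}, add states in Sat(¬done ∧ ack) with some successor in Z. Z1 = {n1, n2, n3, n4, n5, n7}; fixed.
Sat(E[(¬done ∧ ack) U wait]) = {n1, n2, n3, n4, n5, n7}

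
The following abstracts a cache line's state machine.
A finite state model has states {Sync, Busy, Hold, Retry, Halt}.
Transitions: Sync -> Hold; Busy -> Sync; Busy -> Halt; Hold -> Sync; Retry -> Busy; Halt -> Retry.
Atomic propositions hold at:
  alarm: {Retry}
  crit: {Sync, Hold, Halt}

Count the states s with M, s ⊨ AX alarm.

Sat(AX alarm) = {s : every successor in {Retry}} = {Halt}
|Sat(AX alarm)| = |{Halt}| = 1.

1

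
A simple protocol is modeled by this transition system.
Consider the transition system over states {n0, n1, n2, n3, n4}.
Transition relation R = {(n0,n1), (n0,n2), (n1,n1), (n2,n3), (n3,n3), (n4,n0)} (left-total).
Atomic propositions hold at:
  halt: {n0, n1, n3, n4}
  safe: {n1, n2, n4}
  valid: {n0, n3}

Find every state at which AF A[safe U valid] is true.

A[safe U valid]: least fixpoint, start Z0 = Sat(valid) = {n0, n3}, add states in Sat(safe) with every successor in Z. Z1 = {n0, n2, n3, n4}; fixed.
Sat(A[safe U valid]) = {n0, n2, n3, n4}
AF A[safe U valid]: least fixpoint, start Z0 = {n0, n2, n3, n4}, add states with every successor in Z. Already a fixed point.
Sat(AF A[safe U valid]) = {n0, n2, n3, n4}

{n0, n2, n3, n4}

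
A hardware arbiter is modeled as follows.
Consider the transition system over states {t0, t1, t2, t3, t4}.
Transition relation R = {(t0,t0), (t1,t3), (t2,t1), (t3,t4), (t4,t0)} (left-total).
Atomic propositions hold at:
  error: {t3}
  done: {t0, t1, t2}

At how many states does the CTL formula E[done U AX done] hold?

Sat(AX done) = {s : every successor in {t0, t1, t2}} = {t0, t2, t4}
E[done U AX done]: least fixpoint, start Z0 = Sat(AX done) = {t0, t2, t4}, add states in Sat(done) with some successor in Z. Already a fixed point.
Sat(E[done U AX done]) = {t0, t2, t4}
|Sat(E[done U AX done])| = |{t0, t2, t4}| = 3.

3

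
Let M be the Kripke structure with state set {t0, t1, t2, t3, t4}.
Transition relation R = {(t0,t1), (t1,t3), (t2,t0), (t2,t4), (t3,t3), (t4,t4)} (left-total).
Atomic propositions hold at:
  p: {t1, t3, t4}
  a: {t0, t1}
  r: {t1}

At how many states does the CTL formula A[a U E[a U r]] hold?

E[a U r]: least fixpoint, start Z0 = Sat(r) = {t1}, add states in Sat(a) with some successor in Z. Z1 = {t0, t1}; fixed.
Sat(E[a U r]) = {t0, t1}
A[a U E[a U r]]: least fixpoint, start Z0 = Sat(E[a U r]) = {t0, t1}, add states in Sat(a) with every successor in Z. Already a fixed point.
Sat(A[a U E[a U r]]) = {t0, t1}
|Sat(A[a U E[a U r]])| = |{t0, t1}| = 2.

2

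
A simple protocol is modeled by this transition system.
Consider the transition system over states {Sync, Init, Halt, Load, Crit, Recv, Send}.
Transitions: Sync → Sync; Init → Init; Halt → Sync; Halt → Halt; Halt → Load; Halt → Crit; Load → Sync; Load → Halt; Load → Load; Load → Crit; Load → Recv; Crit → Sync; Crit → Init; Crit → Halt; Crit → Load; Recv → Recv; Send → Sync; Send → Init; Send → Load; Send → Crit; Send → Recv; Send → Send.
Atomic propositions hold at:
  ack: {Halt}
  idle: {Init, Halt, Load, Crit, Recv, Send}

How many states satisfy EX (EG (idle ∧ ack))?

3

Sat(idle ∧ ack) = {Halt}
EG (idle ∧ ack): greatest fixpoint, start Z0 = {Halt}, keep only states in Sat with some successor in Z. Already a fixed point.
Sat(EG (idle ∧ ack)) = {Halt}
Sat(EX (EG (idle ∧ ack))) = {s : some successor in {Halt}} = {Halt, Load, Crit}
|Sat(EX (EG (idle ∧ ack)))| = |{Halt, Load, Crit}| = 3.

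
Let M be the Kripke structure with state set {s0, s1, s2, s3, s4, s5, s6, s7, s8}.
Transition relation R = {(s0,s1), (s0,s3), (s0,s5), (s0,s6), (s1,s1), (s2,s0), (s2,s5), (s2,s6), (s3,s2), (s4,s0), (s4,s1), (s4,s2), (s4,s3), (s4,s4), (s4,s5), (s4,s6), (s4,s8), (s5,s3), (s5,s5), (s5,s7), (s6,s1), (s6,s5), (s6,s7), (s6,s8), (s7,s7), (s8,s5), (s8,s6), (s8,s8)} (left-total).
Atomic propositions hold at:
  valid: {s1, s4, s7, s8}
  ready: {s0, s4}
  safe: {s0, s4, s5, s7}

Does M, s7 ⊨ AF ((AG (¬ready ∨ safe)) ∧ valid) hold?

Sat(¬ready) = {s1, s2, s3, s5, s6, s7, s8}
Sat(¬ready ∨ safe) = {s0, s1, s2, s3, s4, s5, s6, s7, s8}
AG (¬ready ∨ safe): greatest fixpoint, start Z0 = {s0, s1, s2, s3, s4, s5, s6, s7, s8}, keep only states in Sat with every successor in Z. Already a fixed point.
Sat(AG (¬ready ∨ safe)) = {s0, s1, s2, s3, s4, s5, s6, s7, s8}
Sat((AG (¬ready ∨ safe)) ∧ valid) = {s1, s4, s7, s8}
AF ((AG (¬ready ∨ safe)) ∧ valid): least fixpoint, start Z0 = {s1, s4, s7, s8}, add states with every successor in Z. Already a fixed point.
Sat(AF ((AG (¬ready ∨ safe)) ∧ valid)) = {s1, s4, s7, s8}
s7 ∈ Sat(AF ((AG (¬ready ∨ safe)) ∧ valid)) = {s1, s4, s7, s8}, so the formula holds at s7.

Yes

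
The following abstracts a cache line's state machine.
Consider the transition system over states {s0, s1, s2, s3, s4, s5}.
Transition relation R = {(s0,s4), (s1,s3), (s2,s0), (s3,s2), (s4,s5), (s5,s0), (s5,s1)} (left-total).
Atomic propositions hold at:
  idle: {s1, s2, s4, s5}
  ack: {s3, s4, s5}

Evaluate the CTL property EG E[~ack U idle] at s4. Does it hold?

Sat(~ack) = {s0, s1, s2}
E[~ack U idle]: least fixpoint, start Z0 = Sat(idle) = {s1, s2, s4, s5}, add states in Sat(~ack) with some successor in Z. Z1 = {s0, s1, s2, s4, s5}; fixed.
Sat(E[~ack U idle]) = {s0, s1, s2, s4, s5}
EG E[~ack U idle]: greatest fixpoint, start Z0 = {s0, s1, s2, s4, s5}, keep only states in Sat with some successor in Z. Z1 = {s0, s2, s4, s5}; fixed.
Sat(EG E[~ack U idle]) = {s0, s2, s4, s5}
s4 ∈ Sat(EG E[~ack U idle]) = {s0, s2, s4, s5}, so the formula holds at s4.

Yes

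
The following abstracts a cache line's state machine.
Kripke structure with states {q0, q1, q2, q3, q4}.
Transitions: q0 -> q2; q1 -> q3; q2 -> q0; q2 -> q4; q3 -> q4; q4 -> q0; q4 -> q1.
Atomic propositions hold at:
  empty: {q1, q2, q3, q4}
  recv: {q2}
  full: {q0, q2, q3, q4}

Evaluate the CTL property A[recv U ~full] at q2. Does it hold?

No

Sat(~full) = {q1}
A[recv U ~full]: least fixpoint, start Z0 = Sat(~full) = {q1}, add states in Sat(recv) with every successor in Z. Already a fixed point.
Sat(A[recv U ~full]) = {q1}
q2 ∉ Sat(A[recv U ~full]) = {q1}, so the formula does not hold at q2.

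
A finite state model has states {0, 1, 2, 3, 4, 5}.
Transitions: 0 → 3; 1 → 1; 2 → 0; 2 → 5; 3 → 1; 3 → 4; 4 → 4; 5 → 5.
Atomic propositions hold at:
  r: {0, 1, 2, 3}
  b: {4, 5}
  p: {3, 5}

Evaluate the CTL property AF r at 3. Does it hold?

Yes

AF r: least fixpoint, start Z0 = {0, 1, 2, 3}, add states with every successor in Z. Already a fixed point.
Sat(AF r) = {0, 1, 2, 3}
3 ∈ Sat(AF r) = {0, 1, 2, 3}, so the formula holds at 3.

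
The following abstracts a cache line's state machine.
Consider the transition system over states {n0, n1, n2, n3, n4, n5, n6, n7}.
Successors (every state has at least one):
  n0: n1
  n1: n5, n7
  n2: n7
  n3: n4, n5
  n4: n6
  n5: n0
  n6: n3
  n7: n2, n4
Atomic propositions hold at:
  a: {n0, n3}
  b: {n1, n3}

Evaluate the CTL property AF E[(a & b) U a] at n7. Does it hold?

Sat(a & b) = {n3}
E[(a & b) U a]: least fixpoint, start Z0 = Sat(a) = {n0, n3}, add states in Sat(a & b) with some successor in Z. Already a fixed point.
Sat(E[(a & b) U a]) = {n0, n3}
AF E[(a & b) U a]: least fixpoint, start Z0 = {n0, n3}, add states with every successor in Z. Z1 = {n0, n3, n5, n6}; Z2 = {n0, n3, n4, n5, n6}; fixed.
Sat(AF E[(a & b) U a]) = {n0, n3, n4, n5, n6}
n7 ∉ Sat(AF E[(a & b) U a]) = {n0, n3, n4, n5, n6}, so the formula does not hold at n7.

No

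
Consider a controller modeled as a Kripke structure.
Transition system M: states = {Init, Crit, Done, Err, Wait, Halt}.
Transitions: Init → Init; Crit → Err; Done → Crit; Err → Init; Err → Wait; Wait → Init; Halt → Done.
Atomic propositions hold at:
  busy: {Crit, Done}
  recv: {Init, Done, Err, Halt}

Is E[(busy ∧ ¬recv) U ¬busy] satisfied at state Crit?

Sat(¬recv) = {Crit, Wait}
Sat(busy ∧ ¬recv) = {Crit}
Sat(¬busy) = {Init, Err, Wait, Halt}
E[(busy ∧ ¬recv) U ¬busy]: least fixpoint, start Z0 = Sat(¬busy) = {Init, Err, Wait, Halt}, add states in Sat(busy ∧ ¬recv) with some successor in Z. Z1 = {Init, Crit, Err, Wait, Halt}; fixed.
Sat(E[(busy ∧ ¬recv) U ¬busy]) = {Init, Crit, Err, Wait, Halt}
Crit ∈ Sat(E[(busy ∧ ¬recv) U ¬busy]) = {Init, Crit, Err, Wait, Halt}, so the formula holds at Crit.

Yes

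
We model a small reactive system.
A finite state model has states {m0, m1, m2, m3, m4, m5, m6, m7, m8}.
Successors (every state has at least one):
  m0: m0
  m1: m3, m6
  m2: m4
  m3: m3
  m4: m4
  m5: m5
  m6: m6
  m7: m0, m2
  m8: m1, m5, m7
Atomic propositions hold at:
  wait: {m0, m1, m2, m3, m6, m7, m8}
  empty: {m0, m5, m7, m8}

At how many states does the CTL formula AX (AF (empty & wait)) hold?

1

Sat(empty & wait) = {m0, m7, m8}
AF (empty & wait): least fixpoint, start Z0 = {m0, m7, m8}, add states with every successor in Z. Already a fixed point.
Sat(AF (empty & wait)) = {m0, m7, m8}
Sat(AX (AF (empty & wait))) = {s : every successor in {m0, m7, m8}} = {m0}
|Sat(AX (AF (empty & wait)))| = |{m0}| = 1.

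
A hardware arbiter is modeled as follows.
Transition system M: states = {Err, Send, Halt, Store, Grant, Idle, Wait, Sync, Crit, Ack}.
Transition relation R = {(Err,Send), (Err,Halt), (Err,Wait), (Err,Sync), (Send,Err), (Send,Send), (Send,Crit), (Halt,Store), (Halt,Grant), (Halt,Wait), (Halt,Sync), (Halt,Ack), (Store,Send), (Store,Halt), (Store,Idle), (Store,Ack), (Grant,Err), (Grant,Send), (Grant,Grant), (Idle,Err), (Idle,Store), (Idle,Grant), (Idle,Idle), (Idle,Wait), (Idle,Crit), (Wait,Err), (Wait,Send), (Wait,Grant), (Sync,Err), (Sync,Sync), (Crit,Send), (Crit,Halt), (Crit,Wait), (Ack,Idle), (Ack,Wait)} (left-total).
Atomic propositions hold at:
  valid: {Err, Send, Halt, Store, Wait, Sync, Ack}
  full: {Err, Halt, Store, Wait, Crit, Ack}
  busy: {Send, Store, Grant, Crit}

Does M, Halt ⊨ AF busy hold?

AF busy: least fixpoint, start Z0 = {Send, Store, Grant, Crit}, add states with every successor in Z. Already a fixed point.
Sat(AF busy) = {Send, Store, Grant, Crit}
Halt ∉ Sat(AF busy) = {Send, Store, Grant, Crit}, so the formula does not hold at Halt.

No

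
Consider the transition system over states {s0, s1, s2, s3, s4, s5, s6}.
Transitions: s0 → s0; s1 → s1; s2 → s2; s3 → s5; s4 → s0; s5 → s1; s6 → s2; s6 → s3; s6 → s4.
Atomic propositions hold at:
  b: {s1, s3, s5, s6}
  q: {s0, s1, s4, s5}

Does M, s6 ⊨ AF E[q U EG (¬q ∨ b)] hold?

Yes

Sat(¬q) = {s2, s3, s6}
Sat(¬q ∨ b) = {s1, s2, s3, s5, s6}
EG (¬q ∨ b): greatest fixpoint, start Z0 = {s1, s2, s3, s5, s6}, keep only states in Sat with some successor in Z. Already a fixed point.
Sat(EG (¬q ∨ b)) = {s1, s2, s3, s5, s6}
E[q U EG (¬q ∨ b)]: least fixpoint, start Z0 = Sat(EG (¬q ∨ b)) = {s1, s2, s3, s5, s6}, add states in Sat(q) with some successor in Z. Already a fixed point.
Sat(E[q U EG (¬q ∨ b)]) = {s1, s2, s3, s5, s6}
AF E[q U EG (¬q ∨ b)]: least fixpoint, start Z0 = {s1, s2, s3, s5, s6}, add states with every successor in Z. Already a fixed point.
Sat(AF E[q U EG (¬q ∨ b)]) = {s1, s2, s3, s5, s6}
s6 ∈ Sat(AF E[q U EG (¬q ∨ b)]) = {s1, s2, s3, s5, s6}, so the formula holds at s6.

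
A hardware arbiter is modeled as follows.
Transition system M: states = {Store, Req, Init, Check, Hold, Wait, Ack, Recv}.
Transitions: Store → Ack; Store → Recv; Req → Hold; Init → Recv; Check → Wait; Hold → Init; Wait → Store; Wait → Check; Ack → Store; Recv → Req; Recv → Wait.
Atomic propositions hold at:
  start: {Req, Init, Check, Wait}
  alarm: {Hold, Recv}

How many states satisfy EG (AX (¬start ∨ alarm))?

Sat(¬start) = {Store, Hold, Ack, Recv}
Sat(¬start ∨ alarm) = {Store, Hold, Ack, Recv}
Sat(AX (¬start ∨ alarm)) = {s : every successor in {Store, Hold, Ack, Recv}} = {Store, Req, Init, Ack}
EG (AX (¬start ∨ alarm)): greatest fixpoint, start Z0 = {Store, Req, Init, Ack}, keep only states in Sat with some successor in Z. Z1 = {Store, Ack}; fixed.
Sat(EG (AX (¬start ∨ alarm))) = {Store, Ack}
|Sat(EG (AX (¬start ∨ alarm)))| = |{Store, Ack}| = 2.

2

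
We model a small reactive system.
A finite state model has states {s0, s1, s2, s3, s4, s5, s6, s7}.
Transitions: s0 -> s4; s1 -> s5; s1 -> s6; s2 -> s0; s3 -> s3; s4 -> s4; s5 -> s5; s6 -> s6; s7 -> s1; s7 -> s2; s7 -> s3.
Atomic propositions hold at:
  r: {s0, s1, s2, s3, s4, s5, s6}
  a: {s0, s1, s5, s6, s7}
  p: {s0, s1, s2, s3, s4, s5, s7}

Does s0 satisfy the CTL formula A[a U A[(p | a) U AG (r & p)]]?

Sat(p | a) = {s0, s1, s2, s3, s4, s5, s6, s7}
Sat(r & p) = {s0, s1, s2, s3, s4, s5}
AG (r & p): greatest fixpoint, start Z0 = {s0, s1, s2, s3, s4, s5}, keep only states in Sat with every successor in Z. Z1 = {s0, s2, s3, s4, s5}; fixed.
Sat(AG (r & p)) = {s0, s2, s3, s4, s5}
A[(p | a) U AG (r & p)]: least fixpoint, start Z0 = Sat(AG (r & p)) = {s0, s2, s3, s4, s5}, add states in Sat(p | a) with every successor in Z. Already a fixed point.
Sat(A[(p | a) U AG (r & p)]) = {s0, s2, s3, s4, s5}
A[a U A[(p | a) U AG (r & p)]]: least fixpoint, start Z0 = Sat(A[(p | a) U AG (r & p)]) = {s0, s2, s3, s4, s5}, add states in Sat(a) with every successor in Z. Already a fixed point.
Sat(A[a U A[(p | a) U AG (r & p)]]) = {s0, s2, s3, s4, s5}
s0 ∈ Sat(A[a U A[(p | a) U AG (r & p)]]) = {s0, s2, s3, s4, s5}, so the formula holds at s0.

Yes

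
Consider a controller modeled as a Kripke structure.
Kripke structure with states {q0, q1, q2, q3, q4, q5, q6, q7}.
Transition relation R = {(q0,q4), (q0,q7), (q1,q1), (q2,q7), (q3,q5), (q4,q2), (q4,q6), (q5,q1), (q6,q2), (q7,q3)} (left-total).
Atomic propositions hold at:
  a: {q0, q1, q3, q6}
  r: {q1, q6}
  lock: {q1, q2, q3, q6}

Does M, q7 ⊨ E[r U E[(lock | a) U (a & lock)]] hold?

No

Sat(lock | a) = {q0, q1, q2, q3, q6}
Sat(a & lock) = {q1, q3, q6}
E[(lock | a) U (a & lock)]: least fixpoint, start Z0 = Sat((a & lock)) = {q1, q3, q6}, add states in Sat(lock | a) with some successor in Z. Already a fixed point.
Sat(E[(lock | a) U (a & lock)]) = {q1, q3, q6}
E[r U E[(lock | a) U (a & lock)]]: least fixpoint, start Z0 = Sat(E[(lock | a) U (a & lock)]) = {q1, q3, q6}, add states in Sat(r) with some successor in Z. Already a fixed point.
Sat(E[r U E[(lock | a) U (a & lock)]]) = {q1, q3, q6}
q7 ∉ Sat(E[r U E[(lock | a) U (a & lock)]]) = {q1, q3, q6}, so the formula does not hold at q7.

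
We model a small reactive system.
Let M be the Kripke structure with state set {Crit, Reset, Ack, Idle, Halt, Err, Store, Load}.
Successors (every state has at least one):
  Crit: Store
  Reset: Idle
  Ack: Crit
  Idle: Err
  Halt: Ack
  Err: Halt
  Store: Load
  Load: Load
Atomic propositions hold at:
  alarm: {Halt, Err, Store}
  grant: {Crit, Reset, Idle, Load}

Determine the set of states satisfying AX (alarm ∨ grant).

Sat(alarm ∨ grant) = {Crit, Reset, Idle, Halt, Err, Store, Load}
Sat(AX (alarm ∨ grant)) = {s : every successor in {Crit, Reset, Idle, Halt, Err, Store, Load}} = {Crit, Reset, Ack, Idle, Err, Store, Load}

{Crit, Reset, Ack, Idle, Err, Store, Load}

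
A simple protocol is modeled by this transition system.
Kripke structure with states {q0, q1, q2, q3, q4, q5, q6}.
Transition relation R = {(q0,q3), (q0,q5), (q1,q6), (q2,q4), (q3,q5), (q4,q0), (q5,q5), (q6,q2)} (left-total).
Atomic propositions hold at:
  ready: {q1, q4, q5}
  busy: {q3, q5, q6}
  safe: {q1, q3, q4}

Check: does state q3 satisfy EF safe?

Yes

EF safe: least fixpoint, start Z0 = {q1, q3, q4}, add states with some successor in Z. Z1 = {q0, q1, q2, q3, q4}; Z2 = {q0, q1, q2, q3, q4, q6}; fixed.
Sat(EF safe) = {q0, q1, q2, q3, q4, q6}
q3 ∈ Sat(EF safe) = {q0, q1, q2, q3, q4, q6}, so the formula holds at q3.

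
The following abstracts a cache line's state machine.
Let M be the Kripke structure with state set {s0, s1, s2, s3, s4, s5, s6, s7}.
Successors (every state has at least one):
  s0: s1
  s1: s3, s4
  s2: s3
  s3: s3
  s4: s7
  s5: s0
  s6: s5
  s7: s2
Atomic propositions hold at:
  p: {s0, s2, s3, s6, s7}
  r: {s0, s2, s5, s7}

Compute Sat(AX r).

Sat(AX r) = {s : every successor in {s0, s2, s5, s7}} = {s4, s5, s6, s7}

{s4, s5, s6, s7}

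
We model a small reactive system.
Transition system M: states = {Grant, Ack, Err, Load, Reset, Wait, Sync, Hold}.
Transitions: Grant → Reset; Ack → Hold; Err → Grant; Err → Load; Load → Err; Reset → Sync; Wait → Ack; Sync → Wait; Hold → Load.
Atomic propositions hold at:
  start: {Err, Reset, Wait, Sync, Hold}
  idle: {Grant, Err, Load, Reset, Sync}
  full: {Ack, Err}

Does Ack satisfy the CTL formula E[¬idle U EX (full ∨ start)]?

Sat(¬idle) = {Ack, Wait, Hold}
Sat(full ∨ start) = {Ack, Err, Reset, Wait, Sync, Hold}
Sat(EX (full ∨ start)) = {s : some successor in {Ack, Err, Reset, Wait, Sync, Hold}} = {Grant, Ack, Load, Reset, Wait, Sync}
E[¬idle U EX (full ∨ start)]: least fixpoint, start Z0 = Sat(EX (full ∨ start)) = {Grant, Ack, Load, Reset, Wait, Sync}, add states in Sat(¬idle) with some successor in Z. Z1 = {Grant, Ack, Load, Reset, Wait, Sync, Hold}; fixed.
Sat(E[¬idle U EX (full ∨ start)]) = {Grant, Ack, Load, Reset, Wait, Sync, Hold}
Ack ∈ Sat(E[¬idle U EX (full ∨ start)]) = {Grant, Ack, Load, Reset, Wait, Sync, Hold}, so the formula holds at Ack.

Yes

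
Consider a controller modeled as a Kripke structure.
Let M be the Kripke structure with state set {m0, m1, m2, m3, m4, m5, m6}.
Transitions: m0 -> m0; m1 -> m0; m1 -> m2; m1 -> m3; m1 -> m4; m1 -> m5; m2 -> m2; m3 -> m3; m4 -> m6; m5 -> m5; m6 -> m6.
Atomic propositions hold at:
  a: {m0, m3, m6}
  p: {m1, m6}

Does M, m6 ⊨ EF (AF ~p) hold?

No

Sat(~p) = {m0, m2, m3, m4, m5}
AF ~p: least fixpoint, start Z0 = {m0, m2, m3, m4, m5}, add states with every successor in Z. Z1 = {m0, m1, m2, m3, m4, m5}; fixed.
Sat(AF ~p) = {m0, m1, m2, m3, m4, m5}
EF (AF ~p): least fixpoint, start Z0 = {m0, m1, m2, m3, m4, m5}, add states with some successor in Z. Already a fixed point.
Sat(EF (AF ~p)) = {m0, m1, m2, m3, m4, m5}
m6 ∉ Sat(EF (AF ~p)) = {m0, m1, m2, m3, m4, m5}, so the formula does not hold at m6.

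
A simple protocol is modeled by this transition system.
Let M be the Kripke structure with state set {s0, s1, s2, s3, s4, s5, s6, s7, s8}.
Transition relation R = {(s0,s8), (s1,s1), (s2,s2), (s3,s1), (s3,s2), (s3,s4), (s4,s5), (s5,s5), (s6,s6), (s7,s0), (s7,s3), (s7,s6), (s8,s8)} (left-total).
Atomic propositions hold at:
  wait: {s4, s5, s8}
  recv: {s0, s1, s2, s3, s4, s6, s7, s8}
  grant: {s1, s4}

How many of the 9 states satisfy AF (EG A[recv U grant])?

A[recv U grant]: least fixpoint, start Z0 = Sat(grant) = {s1, s4}, add states in Sat(recv) with every successor in Z. Already a fixed point.
Sat(A[recv U grant]) = {s1, s4}
EG A[recv U grant]: greatest fixpoint, start Z0 = {s1, s4}, keep only states in Sat with some successor in Z. Z1 = {s1}; fixed.
Sat(EG A[recv U grant]) = {s1}
AF (EG A[recv U grant]): least fixpoint, start Z0 = {s1}, add states with every successor in Z. Already a fixed point.
Sat(AF (EG A[recv U grant])) = {s1}
|Sat(AF (EG A[recv U grant]))| = |{s1}| = 1.

1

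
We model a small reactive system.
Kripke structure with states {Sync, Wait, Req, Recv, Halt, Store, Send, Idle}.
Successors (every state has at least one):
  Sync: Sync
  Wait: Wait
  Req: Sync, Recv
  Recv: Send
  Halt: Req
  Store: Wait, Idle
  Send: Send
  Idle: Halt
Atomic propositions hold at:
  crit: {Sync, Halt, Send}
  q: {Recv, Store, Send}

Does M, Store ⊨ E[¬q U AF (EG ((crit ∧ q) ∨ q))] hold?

Sat(¬q) = {Sync, Wait, Req, Halt, Idle}
Sat(crit ∧ q) = {Send}
Sat((crit ∧ q) ∨ q) = {Recv, Store, Send}
EG ((crit ∧ q) ∨ q): greatest fixpoint, start Z0 = {Recv, Store, Send}, keep only states in Sat with some successor in Z. Z1 = {Recv, Send}; fixed.
Sat(EG ((crit ∧ q) ∨ q)) = {Recv, Send}
AF (EG ((crit ∧ q) ∨ q)): least fixpoint, start Z0 = {Recv, Send}, add states with every successor in Z. Already a fixed point.
Sat(AF (EG ((crit ∧ q) ∨ q))) = {Recv, Send}
E[¬q U AF (EG ((crit ∧ q) ∨ q))]: least fixpoint, start Z0 = Sat(AF (EG ((crit ∧ q) ∨ q))) = {Recv, Send}, add states in Sat(¬q) with some successor in Z. Z1 = {Req, Recv, Send}; Z2 = {Req, Recv, Halt, Send}; Z3 = {Req, Recv, Halt, Send, Idle}; fixed.
Sat(E[¬q U AF (EG ((crit ∧ q) ∨ q))]) = {Req, Recv, Halt, Send, Idle}
Store ∉ Sat(E[¬q U AF (EG ((crit ∧ q) ∨ q))]) = {Req, Recv, Halt, Send, Idle}, so the formula does not hold at Store.

No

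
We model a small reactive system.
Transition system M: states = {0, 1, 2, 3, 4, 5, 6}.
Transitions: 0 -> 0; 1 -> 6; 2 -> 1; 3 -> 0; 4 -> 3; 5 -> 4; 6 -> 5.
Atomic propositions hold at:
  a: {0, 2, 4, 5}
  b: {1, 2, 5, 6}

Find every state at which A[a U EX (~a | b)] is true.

Sat(~a) = {1, 3, 6}
Sat(~a | b) = {1, 2, 3, 5, 6}
Sat(EX (~a | b)) = {s : some successor in {1, 2, 3, 5, 6}} = {1, 2, 4, 6}
A[a U EX (~a | b)]: least fixpoint, start Z0 = Sat(EX (~a | b)) = {1, 2, 4, 6}, add states in Sat(a) with every successor in Z. Z1 = {1, 2, 4, 5, 6}; fixed.
Sat(A[a U EX (~a | b)]) = {1, 2, 4, 5, 6}

{1, 2, 4, 5, 6}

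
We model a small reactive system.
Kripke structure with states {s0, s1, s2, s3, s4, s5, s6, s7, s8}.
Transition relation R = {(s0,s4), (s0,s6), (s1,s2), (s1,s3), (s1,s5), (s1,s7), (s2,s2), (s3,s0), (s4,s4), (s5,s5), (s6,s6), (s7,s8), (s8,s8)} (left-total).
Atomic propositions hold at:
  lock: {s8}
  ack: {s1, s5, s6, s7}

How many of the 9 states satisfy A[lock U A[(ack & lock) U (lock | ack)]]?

5

Sat(ack & lock) = ∅
Sat(lock | ack) = {s1, s5, s6, s7, s8}
A[(ack & lock) U (lock | ack)]: least fixpoint, start Z0 = Sat((lock | ack)) = {s1, s5, s6, s7, s8}, add states in Sat(ack & lock) with every successor in Z. Already a fixed point.
Sat(A[(ack & lock) U (lock | ack)]) = {s1, s5, s6, s7, s8}
A[lock U A[(ack & lock) U (lock | ack)]]: least fixpoint, start Z0 = Sat(A[(ack & lock) U (lock | ack)]) = {s1, s5, s6, s7, s8}, add states in Sat(lock) with every successor in Z. Already a fixed point.
Sat(A[lock U A[(ack & lock) U (lock | ack)]]) = {s1, s5, s6, s7, s8}
|Sat(A[lock U A[(ack & lock) U (lock | ack)]])| = |{s1, s5, s6, s7, s8}| = 5.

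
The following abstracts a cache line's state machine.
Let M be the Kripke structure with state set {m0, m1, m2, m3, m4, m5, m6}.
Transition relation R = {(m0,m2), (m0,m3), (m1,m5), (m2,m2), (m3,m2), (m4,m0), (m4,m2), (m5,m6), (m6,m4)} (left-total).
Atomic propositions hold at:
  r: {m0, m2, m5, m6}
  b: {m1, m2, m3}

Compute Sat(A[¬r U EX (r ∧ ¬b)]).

Sat(¬r) = {m1, m3, m4}
Sat(¬b) = {m0, m4, m5, m6}
Sat(r ∧ ¬b) = {m0, m5, m6}
Sat(EX (r ∧ ¬b)) = {s : some successor in {m0, m5, m6}} = {m1, m4, m5}
A[¬r U EX (r ∧ ¬b)]: least fixpoint, start Z0 = Sat(EX (r ∧ ¬b)) = {m1, m4, m5}, add states in Sat(¬r) with every successor in Z. Already a fixed point.
Sat(A[¬r U EX (r ∧ ¬b)]) = {m1, m4, m5}

{m1, m4, m5}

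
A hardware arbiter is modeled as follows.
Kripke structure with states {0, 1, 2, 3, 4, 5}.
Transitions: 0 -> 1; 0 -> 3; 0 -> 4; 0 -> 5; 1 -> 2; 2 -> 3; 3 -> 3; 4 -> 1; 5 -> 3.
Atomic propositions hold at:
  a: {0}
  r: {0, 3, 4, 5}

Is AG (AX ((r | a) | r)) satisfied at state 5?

Yes

Sat(r | a) = {0, 3, 4, 5}
Sat((r | a) | r) = {0, 3, 4, 5}
Sat(AX ((r | a) | r)) = {s : every successor in {0, 3, 4, 5}} = {2, 3, 5}
AG (AX ((r | a) | r)): greatest fixpoint, start Z0 = {2, 3, 5}, keep only states in Sat with every successor in Z. Already a fixed point.
Sat(AG (AX ((r | a) | r))) = {2, 3, 5}
5 ∈ Sat(AG (AX ((r | a) | r))) = {2, 3, 5}, so the formula holds at 5.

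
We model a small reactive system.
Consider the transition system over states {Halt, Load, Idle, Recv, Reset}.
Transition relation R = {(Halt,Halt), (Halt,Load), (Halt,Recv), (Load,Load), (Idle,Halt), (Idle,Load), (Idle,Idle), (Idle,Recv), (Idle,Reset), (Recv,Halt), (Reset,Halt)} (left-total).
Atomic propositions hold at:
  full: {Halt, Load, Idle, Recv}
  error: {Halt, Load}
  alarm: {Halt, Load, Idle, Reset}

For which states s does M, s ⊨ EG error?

EG error: greatest fixpoint, start Z0 = {Halt, Load}, keep only states in Sat with some successor in Z. Already a fixed point.
Sat(EG error) = {Halt, Load}

{Halt, Load}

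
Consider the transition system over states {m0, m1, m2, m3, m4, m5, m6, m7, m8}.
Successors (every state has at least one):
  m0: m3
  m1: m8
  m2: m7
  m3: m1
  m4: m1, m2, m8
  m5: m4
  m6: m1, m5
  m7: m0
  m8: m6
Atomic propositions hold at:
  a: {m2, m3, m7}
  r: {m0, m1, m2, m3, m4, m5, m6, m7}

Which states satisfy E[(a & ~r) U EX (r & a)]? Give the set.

{m0, m2, m4}

Sat(~r) = {m8}
Sat(a & ~r) = ∅
Sat(r & a) = {m2, m3, m7}
Sat(EX (r & a)) = {s : some successor in {m2, m3, m7}} = {m0, m2, m4}
E[(a & ~r) U EX (r & a)]: least fixpoint, start Z0 = Sat(EX (r & a)) = {m0, m2, m4}, add states in Sat(a & ~r) with some successor in Z. Already a fixed point.
Sat(E[(a & ~r) U EX (r & a)]) = {m0, m2, m4}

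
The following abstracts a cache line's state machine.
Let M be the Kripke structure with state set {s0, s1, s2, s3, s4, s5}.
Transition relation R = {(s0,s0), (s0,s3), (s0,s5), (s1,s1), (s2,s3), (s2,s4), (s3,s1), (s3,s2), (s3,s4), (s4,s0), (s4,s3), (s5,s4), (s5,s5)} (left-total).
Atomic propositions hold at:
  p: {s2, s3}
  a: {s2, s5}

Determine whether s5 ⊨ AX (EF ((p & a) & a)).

Yes

Sat(p & a) = {s2}
Sat((p & a) & a) = {s2}
EF ((p & a) & a): least fixpoint, start Z0 = {s2}, add states with some successor in Z. Z1 = {s2, s3}; Z2 = {s0, s2, s3, s4}; Z3 = {s0, s2, s3, s4, s5}; fixed.
Sat(EF ((p & a) & a)) = {s0, s2, s3, s4, s5}
Sat(AX (EF ((p & a) & a))) = {s : every successor in {s0, s2, s3, s4, s5}} = {s0, s2, s4, s5}
s5 ∈ Sat(AX (EF ((p & a) & a))) = {s0, s2, s4, s5}, so the formula holds at s5.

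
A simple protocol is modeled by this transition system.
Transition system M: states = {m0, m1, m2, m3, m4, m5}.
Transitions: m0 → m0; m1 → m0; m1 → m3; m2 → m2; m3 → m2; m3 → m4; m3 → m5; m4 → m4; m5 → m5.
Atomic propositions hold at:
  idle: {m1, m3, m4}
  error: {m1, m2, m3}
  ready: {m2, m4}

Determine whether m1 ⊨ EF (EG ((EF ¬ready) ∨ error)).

Sat(¬ready) = {m0, m1, m3, m5}
EF ¬ready: least fixpoint, start Z0 = {m0, m1, m3, m5}, add states with some successor in Z. Already a fixed point.
Sat(EF ¬ready) = {m0, m1, m3, m5}
Sat((EF ¬ready) ∨ error) = {m0, m1, m2, m3, m5}
EG ((EF ¬ready) ∨ error): greatest fixpoint, start Z0 = {m0, m1, m2, m3, m5}, keep only states in Sat with some successor in Z. Already a fixed point.
Sat(EG ((EF ¬ready) ∨ error)) = {m0, m1, m2, m3, m5}
EF (EG ((EF ¬ready) ∨ error)): least fixpoint, start Z0 = {m0, m1, m2, m3, m5}, add states with some successor in Z. Already a fixed point.
Sat(EF (EG ((EF ¬ready) ∨ error))) = {m0, m1, m2, m3, m5}
m1 ∈ Sat(EF (EG ((EF ¬ready) ∨ error))) = {m0, m1, m2, m3, m5}, so the formula holds at m1.

Yes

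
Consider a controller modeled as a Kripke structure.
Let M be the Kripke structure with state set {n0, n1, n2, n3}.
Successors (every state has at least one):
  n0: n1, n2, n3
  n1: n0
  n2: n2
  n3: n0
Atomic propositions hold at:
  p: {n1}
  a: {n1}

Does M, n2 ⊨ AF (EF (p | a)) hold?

Sat(p | a) = {n1}
EF (p | a): least fixpoint, start Z0 = {n1}, add states with some successor in Z. Z1 = {n0, n1}; Z2 = {n0, n1, n3}; fixed.
Sat(EF (p | a)) = {n0, n1, n3}
AF (EF (p | a)): least fixpoint, start Z0 = {n0, n1, n3}, add states with every successor in Z. Already a fixed point.
Sat(AF (EF (p | a))) = {n0, n1, n3}
n2 ∉ Sat(AF (EF (p | a))) = {n0, n1, n3}, so the formula does not hold at n2.

No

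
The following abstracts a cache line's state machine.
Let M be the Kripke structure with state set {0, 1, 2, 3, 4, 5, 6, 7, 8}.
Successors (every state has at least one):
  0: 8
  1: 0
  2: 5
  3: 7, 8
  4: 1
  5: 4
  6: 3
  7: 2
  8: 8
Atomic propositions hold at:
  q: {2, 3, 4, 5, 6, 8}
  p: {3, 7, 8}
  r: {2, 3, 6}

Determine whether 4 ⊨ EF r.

No

EF r: least fixpoint, start Z0 = {2, 3, 6}, add states with some successor in Z. Z1 = {2, 3, 6, 7}; fixed.
Sat(EF r) = {2, 3, 6, 7}
4 ∉ Sat(EF r) = {2, 3, 6, 7}, so the formula does not hold at 4.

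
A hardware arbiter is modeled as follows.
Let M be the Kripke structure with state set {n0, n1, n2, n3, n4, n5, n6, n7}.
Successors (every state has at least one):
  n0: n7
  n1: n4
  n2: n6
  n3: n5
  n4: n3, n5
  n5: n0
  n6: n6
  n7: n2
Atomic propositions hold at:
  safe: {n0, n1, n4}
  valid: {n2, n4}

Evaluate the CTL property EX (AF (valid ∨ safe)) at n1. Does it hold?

Sat(valid ∨ safe) = {n0, n1, n2, n4}
AF (valid ∨ safe): least fixpoint, start Z0 = {n0, n1, n2, n4}, add states with every successor in Z. Z1 = {n0, n1, n2, n4, n5, n7}; Z2 = {n0, n1, n2, n3, n4, n5, n7}; fixed.
Sat(AF (valid ∨ safe)) = {n0, n1, n2, n3, n4, n5, n7}
Sat(EX (AF (valid ∨ safe))) = {s : some successor in {n0, n1, n2, n3, n4, n5, n7}} = {n0, n1, n3, n4, n5, n7}
n1 ∈ Sat(EX (AF (valid ∨ safe))) = {n0, n1, n3, n4, n5, n7}, so the formula holds at n1.

Yes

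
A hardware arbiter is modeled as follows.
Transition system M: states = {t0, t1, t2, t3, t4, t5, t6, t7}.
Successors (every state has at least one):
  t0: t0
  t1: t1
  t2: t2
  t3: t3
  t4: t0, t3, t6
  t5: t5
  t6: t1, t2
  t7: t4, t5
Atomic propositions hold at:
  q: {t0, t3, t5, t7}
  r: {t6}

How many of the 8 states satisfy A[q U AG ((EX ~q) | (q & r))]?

3

Sat(~q) = {t1, t2, t4, t6}
Sat(EX ~q) = {s : some successor in {t1, t2, t4, t6}} = {t1, t2, t4, t6, t7}
Sat(q & r) = ∅
Sat((EX ~q) | (q & r)) = {t1, t2, t4, t6, t7}
AG ((EX ~q) | (q & r)): greatest fixpoint, start Z0 = {t1, t2, t4, t6, t7}, keep only states in Sat with every successor in Z. Z1 = {t1, t2, t6}; fixed.
Sat(AG ((EX ~q) | (q & r))) = {t1, t2, t6}
A[q U AG ((EX ~q) | (q & r))]: least fixpoint, start Z0 = Sat(AG ((EX ~q) | (q & r))) = {t1, t2, t6}, add states in Sat(q) with every successor in Z. Already a fixed point.
Sat(A[q U AG ((EX ~q) | (q & r))]) = {t1, t2, t6}
|Sat(A[q U AG ((EX ~q) | (q & r))])| = |{t1, t2, t6}| = 3.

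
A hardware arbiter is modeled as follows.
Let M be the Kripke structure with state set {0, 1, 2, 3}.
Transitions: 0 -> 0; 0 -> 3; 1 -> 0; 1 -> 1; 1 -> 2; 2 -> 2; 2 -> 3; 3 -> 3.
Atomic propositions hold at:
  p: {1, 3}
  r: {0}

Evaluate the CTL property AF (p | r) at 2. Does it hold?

No

Sat(p | r) = {0, 1, 3}
AF (p | r): least fixpoint, start Z0 = {0, 1, 3}, add states with every successor in Z. Already a fixed point.
Sat(AF (p | r)) = {0, 1, 3}
2 ∉ Sat(AF (p | r)) = {0, 1, 3}, so the formula does not hold at 2.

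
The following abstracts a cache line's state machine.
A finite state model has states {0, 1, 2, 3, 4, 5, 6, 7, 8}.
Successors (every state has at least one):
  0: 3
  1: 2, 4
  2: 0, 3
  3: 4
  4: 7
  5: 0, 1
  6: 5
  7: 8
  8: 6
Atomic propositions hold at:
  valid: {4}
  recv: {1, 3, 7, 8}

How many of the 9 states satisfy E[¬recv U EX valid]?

6

Sat(¬recv) = {0, 2, 4, 5, 6}
Sat(EX valid) = {s : some successor in {4}} = {1, 3}
E[¬recv U EX valid]: least fixpoint, start Z0 = Sat(EX valid) = {1, 3}, add states in Sat(¬recv) with some successor in Z. Z1 = {0, 1, 2, 3, 5}; Z2 = {0, 1, 2, 3, 5, 6}; fixed.
Sat(E[¬recv U EX valid]) = {0, 1, 2, 3, 5, 6}
|Sat(E[¬recv U EX valid])| = |{0, 1, 2, 3, 5, 6}| = 6.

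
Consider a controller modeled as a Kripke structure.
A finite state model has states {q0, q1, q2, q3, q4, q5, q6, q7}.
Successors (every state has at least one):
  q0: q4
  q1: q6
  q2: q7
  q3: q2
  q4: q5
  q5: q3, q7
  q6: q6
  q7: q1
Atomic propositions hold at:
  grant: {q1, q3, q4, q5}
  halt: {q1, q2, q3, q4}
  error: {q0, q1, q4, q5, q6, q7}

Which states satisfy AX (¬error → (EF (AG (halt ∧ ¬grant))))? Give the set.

{q0, q1, q2, q4, q6, q7}

Sat(¬error) = {q2, q3}
Sat(¬grant) = {q0, q2, q6, q7}
Sat(halt ∧ ¬grant) = {q2}
AG (halt ∧ ¬grant): greatest fixpoint, start Z0 = {q2}, keep only states in Sat with every successor in Z. Z1 = ∅; fixed.
Sat(AG (halt ∧ ¬grant)) = ∅
EF (AG (halt ∧ ¬grant)): least fixpoint, start Z0 = ∅, add states with some successor in Z. Already a fixed point.
Sat(EF (AG (halt ∧ ¬grant))) = ∅
Sat(¬error → (EF (AG (halt ∧ ¬grant)))) = {q0, q1, q4, q5, q6, q7}
Sat(AX (¬error → (EF (AG (halt ∧ ¬grant))))) = {s : every successor in {q0, q1, q4, q5, q6, q7}} = {q0, q1, q2, q4, q6, q7}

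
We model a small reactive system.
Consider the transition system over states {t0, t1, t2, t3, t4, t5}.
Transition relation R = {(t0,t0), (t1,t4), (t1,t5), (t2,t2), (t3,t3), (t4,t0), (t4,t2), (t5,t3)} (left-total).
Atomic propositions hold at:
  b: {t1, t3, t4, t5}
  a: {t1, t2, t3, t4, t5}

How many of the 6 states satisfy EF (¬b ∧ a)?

Sat(¬b) = {t0, t2}
Sat(¬b ∧ a) = {t2}
EF (¬b ∧ a): least fixpoint, start Z0 = {t2}, add states with some successor in Z. Z1 = {t2, t4}; Z2 = {t1, t2, t4}; fixed.
Sat(EF (¬b ∧ a)) = {t1, t2, t4}
|Sat(EF (¬b ∧ a))| = |{t1, t2, t4}| = 3.

3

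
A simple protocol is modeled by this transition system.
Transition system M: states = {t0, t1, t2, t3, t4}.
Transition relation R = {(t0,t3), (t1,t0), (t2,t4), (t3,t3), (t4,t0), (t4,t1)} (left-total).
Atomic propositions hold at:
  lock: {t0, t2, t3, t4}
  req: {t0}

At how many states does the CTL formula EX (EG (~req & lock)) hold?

2

Sat(~req) = {t1, t2, t3, t4}
Sat(~req & lock) = {t2, t3, t4}
EG (~req & lock): greatest fixpoint, start Z0 = {t2, t3, t4}, keep only states in Sat with some successor in Z. Z1 = {t2, t3}; Z2 = {t3}; fixed.
Sat(EG (~req & lock)) = {t3}
Sat(EX (EG (~req & lock))) = {s : some successor in {t3}} = {t0, t3}
|Sat(EX (EG (~req & lock)))| = |{t0, t3}| = 2.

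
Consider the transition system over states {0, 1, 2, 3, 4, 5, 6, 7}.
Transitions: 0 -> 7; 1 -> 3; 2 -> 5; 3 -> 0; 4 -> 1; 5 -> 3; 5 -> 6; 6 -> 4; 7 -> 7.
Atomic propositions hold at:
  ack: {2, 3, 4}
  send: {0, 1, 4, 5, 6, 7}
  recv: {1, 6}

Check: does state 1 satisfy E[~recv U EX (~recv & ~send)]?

Sat(~recv) = {0, 2, 3, 4, 5, 7}
Sat(~send) = {2, 3}
Sat(~recv & ~send) = {2, 3}
Sat(EX (~recv & ~send)) = {s : some successor in {2, 3}} = {1, 5}
E[~recv U EX (~recv & ~send)]: least fixpoint, start Z0 = Sat(EX (~recv & ~send)) = {1, 5}, add states in Sat(~recv) with some successor in Z. Z1 = {1, 2, 4, 5}; fixed.
Sat(E[~recv U EX (~recv & ~send)]) = {1, 2, 4, 5}
1 ∈ Sat(E[~recv U EX (~recv & ~send)]) = {1, 2, 4, 5}, so the formula holds at 1.

Yes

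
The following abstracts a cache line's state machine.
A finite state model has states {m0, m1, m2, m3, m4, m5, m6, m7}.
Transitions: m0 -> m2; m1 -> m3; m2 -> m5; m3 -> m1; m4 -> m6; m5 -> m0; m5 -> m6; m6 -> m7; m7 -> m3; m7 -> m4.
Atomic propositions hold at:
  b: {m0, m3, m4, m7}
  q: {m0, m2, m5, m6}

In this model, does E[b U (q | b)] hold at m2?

Sat(q | b) = {m0, m2, m3, m4, m5, m6, m7}
E[b U (q | b)]: least fixpoint, start Z0 = Sat((q | b)) = {m0, m2, m3, m4, m5, m6, m7}, add states in Sat(b) with some successor in Z. Already a fixed point.
Sat(E[b U (q | b)]) = {m0, m2, m3, m4, m5, m6, m7}
m2 ∈ Sat(E[b U (q | b)]) = {m0, m2, m3, m4, m5, m6, m7}, so the formula holds at m2.

Yes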